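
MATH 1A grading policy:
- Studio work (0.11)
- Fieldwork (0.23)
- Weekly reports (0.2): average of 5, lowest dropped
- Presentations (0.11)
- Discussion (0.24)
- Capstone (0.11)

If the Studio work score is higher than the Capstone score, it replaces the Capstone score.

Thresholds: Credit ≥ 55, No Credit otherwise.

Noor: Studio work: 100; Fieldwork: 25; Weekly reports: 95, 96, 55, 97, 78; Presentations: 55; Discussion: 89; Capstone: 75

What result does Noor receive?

Credit

Weekly reports: drop 55 → average of remaining 4 = 366/4 = 91.5
Studio work (100) > Capstone (75), so Capstone counts as 100.
Weighted total:
  Studio work 100 × 0.11 = 11
  Fieldwork 25 × 0.23 = 5.75
  Weekly reports 91.5 × 0.2 = 18.3
  Presentations 55 × 0.11 = 6.05
  Discussion 89 × 0.24 = 21.36
  Capstone 100 × 0.11 = 11
Sum = 73.46
73.46 ≥ 55 → Credit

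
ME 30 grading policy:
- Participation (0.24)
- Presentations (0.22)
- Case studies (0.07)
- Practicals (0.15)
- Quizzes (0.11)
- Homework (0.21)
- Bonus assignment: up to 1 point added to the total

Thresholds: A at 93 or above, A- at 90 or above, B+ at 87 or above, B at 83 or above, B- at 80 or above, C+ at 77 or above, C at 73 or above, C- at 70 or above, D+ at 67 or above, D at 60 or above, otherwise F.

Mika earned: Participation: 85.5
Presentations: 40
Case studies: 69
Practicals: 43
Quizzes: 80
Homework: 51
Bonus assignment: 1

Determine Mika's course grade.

D

Weighted total:
  Participation 85.5 × 0.24 = 20.52
  Presentations 40 × 0.22 = 8.8
  Case studies 69 × 0.07 = 4.83
  Practicals 43 × 0.15 = 6.45
  Quizzes 80 × 0.11 = 8.8
  Homework 51 × 0.21 = 10.71
Sum = 60.11
Bonus assignment: 60.11 + 1 = 61.11
61.11 is ≥ 60 and < 67 → D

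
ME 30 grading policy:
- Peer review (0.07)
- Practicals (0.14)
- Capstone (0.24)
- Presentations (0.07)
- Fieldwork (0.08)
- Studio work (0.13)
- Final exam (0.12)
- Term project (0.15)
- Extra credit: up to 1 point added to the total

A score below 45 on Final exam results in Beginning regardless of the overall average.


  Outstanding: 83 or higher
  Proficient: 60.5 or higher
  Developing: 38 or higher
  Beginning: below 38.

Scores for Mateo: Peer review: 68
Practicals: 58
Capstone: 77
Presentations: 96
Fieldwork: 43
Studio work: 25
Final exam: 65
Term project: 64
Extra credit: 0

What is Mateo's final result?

Final exam score 65 ≥ 45: minimum met.
Weighted total:
  Peer review 68 × 0.07 = 4.76
  Practicals 58 × 0.14 = 8.12
  Capstone 77 × 0.24 = 18.48
  Presentations 96 × 0.07 = 6.72
  Fieldwork 43 × 0.08 = 3.44
  Studio work 25 × 0.13 = 3.25
  Final exam 65 × 0.12 = 7.8
  Term project 64 × 0.15 = 9.6
Sum = 62.17
Extra credit: 62.17 + 0 = 62.17
62.17 is ≥ 60.5 and < 83 → Proficient

Proficient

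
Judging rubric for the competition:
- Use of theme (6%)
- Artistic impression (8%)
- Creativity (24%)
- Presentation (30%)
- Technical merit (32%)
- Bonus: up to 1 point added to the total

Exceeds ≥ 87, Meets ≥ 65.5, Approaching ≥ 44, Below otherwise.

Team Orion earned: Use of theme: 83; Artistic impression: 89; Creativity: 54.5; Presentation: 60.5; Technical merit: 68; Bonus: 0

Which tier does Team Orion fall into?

Approaching

Weighted total:
  Use of theme 83 × 0.06 = 4.98
  Artistic impression 89 × 0.08 = 7.12
  Creativity 54.5 × 0.24 = 13.08
  Presentation 60.5 × 0.3 = 18.15
  Technical merit 68 × 0.32 = 21.76
Sum = 65.09
Bonus: 65.09 + 0 = 65.09
65.09 is ≥ 44 and < 65.5 → Approaching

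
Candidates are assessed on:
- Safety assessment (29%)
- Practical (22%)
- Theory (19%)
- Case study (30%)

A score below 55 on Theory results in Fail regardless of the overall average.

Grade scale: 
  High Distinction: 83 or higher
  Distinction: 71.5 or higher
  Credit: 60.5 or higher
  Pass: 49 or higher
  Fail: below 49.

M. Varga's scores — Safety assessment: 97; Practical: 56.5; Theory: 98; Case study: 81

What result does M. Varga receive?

High Distinction

Theory score 98 ≥ 55: minimum met.
Weighted total:
  Safety assessment 97 × 0.29 = 28.13
  Practical 56.5 × 0.22 = 12.43
  Theory 98 × 0.19 = 18.62
  Case study 81 × 0.3 = 24.3
Sum = 83.48
83.48 ≥ 83 → High Distinction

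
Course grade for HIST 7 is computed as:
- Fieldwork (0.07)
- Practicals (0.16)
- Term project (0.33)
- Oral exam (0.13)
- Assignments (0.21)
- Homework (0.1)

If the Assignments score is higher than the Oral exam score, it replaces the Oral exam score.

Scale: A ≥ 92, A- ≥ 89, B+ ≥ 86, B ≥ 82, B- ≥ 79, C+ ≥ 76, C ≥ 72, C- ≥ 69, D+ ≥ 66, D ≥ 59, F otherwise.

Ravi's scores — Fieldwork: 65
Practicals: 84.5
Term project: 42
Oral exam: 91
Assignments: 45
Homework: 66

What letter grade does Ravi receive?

D

Assignments (45) ≤ Oral exam (91), so Oral exam stays at 91.
Weighted total:
  Fieldwork 65 × 0.07 = 4.55
  Practicals 84.5 × 0.16 = 13.52
  Term project 42 × 0.33 = 13.86
  Oral exam 91 × 0.13 = 11.83
  Assignments 45 × 0.21 = 9.45
  Homework 66 × 0.1 = 6.6
Sum = 59.81
59.81 is ≥ 59 and < 66 → D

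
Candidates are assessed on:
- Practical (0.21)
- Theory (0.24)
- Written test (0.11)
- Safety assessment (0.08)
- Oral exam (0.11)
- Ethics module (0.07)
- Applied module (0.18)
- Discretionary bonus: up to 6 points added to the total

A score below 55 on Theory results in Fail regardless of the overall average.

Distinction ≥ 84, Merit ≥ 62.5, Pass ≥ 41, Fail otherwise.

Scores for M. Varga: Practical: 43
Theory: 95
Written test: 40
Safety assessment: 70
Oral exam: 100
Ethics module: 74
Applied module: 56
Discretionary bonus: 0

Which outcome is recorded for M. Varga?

Theory score 95 ≥ 55: minimum met.
Weighted total:
  Practical 43 × 0.21 = 9.03
  Theory 95 × 0.24 = 22.8
  Written test 40 × 0.11 = 4.4
  Safety assessment 70 × 0.08 = 5.6
  Oral exam 100 × 0.11 = 11
  Ethics module 74 × 0.07 = 5.18
  Applied module 56 × 0.18 = 10.08
Sum = 68.09
Discretionary bonus: 68.09 + 0 = 68.09
68.09 is ≥ 62.5 and < 84 → Merit

Merit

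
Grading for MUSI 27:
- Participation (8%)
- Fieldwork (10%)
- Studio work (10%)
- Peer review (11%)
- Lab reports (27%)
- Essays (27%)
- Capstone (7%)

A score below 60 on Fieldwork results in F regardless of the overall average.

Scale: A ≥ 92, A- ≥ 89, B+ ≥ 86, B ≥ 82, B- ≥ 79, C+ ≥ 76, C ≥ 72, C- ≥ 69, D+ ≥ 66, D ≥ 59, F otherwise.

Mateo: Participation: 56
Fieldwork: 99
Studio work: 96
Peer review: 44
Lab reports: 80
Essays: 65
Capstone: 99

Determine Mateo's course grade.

C

Fieldwork score 99 ≥ 60: minimum met.
Weighted total:
  Participation 56 × 0.08 = 4.48
  Fieldwork 99 × 0.1 = 9.9
  Studio work 96 × 0.1 = 9.6
  Peer review 44 × 0.11 = 4.84
  Lab reports 80 × 0.27 = 21.6
  Essays 65 × 0.27 = 17.55
  Capstone 99 × 0.07 = 6.93
Sum = 74.9
74.9 is ≥ 72 and < 76 → C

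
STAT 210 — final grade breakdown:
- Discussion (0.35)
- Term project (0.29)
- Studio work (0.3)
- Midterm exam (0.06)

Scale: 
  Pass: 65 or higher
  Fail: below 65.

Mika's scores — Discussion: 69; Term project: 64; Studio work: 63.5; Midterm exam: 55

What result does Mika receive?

Pass

Weighted total:
  Discussion 69 × 0.35 = 24.15
  Term project 64 × 0.29 = 18.56
  Studio work 63.5 × 0.3 = 19.05
  Midterm exam 55 × 0.06 = 3.3
Sum = 65.06
65.06 ≥ 65 → Pass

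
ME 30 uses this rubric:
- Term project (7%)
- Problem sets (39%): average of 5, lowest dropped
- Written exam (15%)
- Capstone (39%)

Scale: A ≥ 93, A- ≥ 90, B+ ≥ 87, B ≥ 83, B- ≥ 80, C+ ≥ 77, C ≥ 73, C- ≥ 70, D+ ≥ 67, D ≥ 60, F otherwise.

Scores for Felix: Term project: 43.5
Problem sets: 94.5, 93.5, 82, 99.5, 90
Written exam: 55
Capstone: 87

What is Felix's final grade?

Problem sets: drop 82 → average of remaining 4 = 377.5/4 = 94.375
Weighted total:
  Term project 43.5 × 0.07 = 3.045
  Problem sets 94.375 × 0.39 = 36.80625
  Written exam 55 × 0.15 = 8.25
  Capstone 87 × 0.39 = 33.93
Sum = 82.03125
82.03125 is ≥ 80 and < 83 → B-

B-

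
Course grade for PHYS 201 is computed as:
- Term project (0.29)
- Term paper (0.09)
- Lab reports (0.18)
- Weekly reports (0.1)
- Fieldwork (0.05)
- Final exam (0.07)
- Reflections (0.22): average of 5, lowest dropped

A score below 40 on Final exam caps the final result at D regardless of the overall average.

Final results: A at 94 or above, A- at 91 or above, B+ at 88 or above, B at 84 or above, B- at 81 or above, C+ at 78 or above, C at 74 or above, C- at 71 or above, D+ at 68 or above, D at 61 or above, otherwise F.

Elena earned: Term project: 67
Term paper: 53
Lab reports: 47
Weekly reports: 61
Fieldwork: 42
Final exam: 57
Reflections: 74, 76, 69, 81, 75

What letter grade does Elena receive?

Reflections: drop 69 → average of remaining 4 = 306/4 = 76.5
Final exam score 57 ≥ 40: minimum met.
Weighted total:
  Term project 67 × 0.29 = 19.43
  Term paper 53 × 0.09 = 4.77
  Lab reports 47 × 0.18 = 8.46
  Weekly reports 61 × 0.1 = 6.1
  Fieldwork 42 × 0.05 = 2.1
  Final exam 57 × 0.07 = 3.99
  Reflections 76.5 × 0.22 = 16.83
Sum = 61.68
61.68 is ≥ 61 and < 68 → D

D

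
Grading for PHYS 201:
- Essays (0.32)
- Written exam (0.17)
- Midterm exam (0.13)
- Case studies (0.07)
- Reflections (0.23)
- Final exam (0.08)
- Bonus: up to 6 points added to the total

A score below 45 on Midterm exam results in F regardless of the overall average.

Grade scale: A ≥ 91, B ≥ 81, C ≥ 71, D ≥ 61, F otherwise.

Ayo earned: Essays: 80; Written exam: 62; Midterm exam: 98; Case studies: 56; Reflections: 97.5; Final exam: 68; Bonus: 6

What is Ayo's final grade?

B

Midterm exam score 98 ≥ 45: minimum met.
Weighted total:
  Essays 80 × 0.32 = 25.6
  Written exam 62 × 0.17 = 10.54
  Midterm exam 98 × 0.13 = 12.74
  Case studies 56 × 0.07 = 3.92
  Reflections 97.5 × 0.23 = 22.425
  Final exam 68 × 0.08 = 5.44
Sum = 80.665
Bonus: 80.665 + 6 = 86.665
86.665 is ≥ 81 and < 91 → B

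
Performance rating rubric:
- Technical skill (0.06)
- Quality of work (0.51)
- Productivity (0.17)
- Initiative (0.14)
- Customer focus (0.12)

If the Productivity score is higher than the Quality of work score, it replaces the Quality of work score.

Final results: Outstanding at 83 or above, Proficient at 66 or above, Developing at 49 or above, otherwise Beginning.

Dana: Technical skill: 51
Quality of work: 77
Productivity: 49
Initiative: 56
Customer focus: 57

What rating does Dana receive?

Developing

Productivity (49) ≤ Quality of work (77), so Quality of work stays at 77.
Weighted total:
  Technical skill 51 × 0.06 = 3.06
  Quality of work 77 × 0.51 = 39.27
  Productivity 49 × 0.17 = 8.33
  Initiative 56 × 0.14 = 7.84
  Customer focus 57 × 0.12 = 6.84
Sum = 65.34
65.34 is ≥ 49 and < 66 → Developing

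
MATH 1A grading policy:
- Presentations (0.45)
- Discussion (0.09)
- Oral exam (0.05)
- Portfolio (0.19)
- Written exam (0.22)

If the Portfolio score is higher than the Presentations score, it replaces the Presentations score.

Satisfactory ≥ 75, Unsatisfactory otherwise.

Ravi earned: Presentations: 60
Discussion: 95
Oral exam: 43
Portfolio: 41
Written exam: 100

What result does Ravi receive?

Portfolio (41) ≤ Presentations (60), so Presentations stays at 60.
Weighted total:
  Presentations 60 × 0.45 = 27
  Discussion 95 × 0.09 = 8.55
  Oral exam 43 × 0.05 = 2.15
  Portfolio 41 × 0.19 = 7.79
  Written exam 100 × 0.22 = 22
Sum = 67.49
67.49 < 75 → Unsatisfactory

Unsatisfactory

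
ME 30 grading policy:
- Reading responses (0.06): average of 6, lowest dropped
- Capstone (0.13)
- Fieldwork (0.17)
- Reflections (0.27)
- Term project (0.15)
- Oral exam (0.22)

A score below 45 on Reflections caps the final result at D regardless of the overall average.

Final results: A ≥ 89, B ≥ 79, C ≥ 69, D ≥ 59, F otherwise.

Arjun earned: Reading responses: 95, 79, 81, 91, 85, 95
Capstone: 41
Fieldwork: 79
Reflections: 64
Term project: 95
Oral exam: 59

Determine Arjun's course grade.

D

Reading responses: drop 79 → average of remaining 5 = 447/5 = 89.4
Reflections score 64 ≥ 45: minimum met.
Weighted total:
  Reading responses 89.4 × 0.06 = 5.364
  Capstone 41 × 0.13 = 5.33
  Fieldwork 79 × 0.17 = 13.43
  Reflections 64 × 0.27 = 17.28
  Term project 95 × 0.15 = 14.25
  Oral exam 59 × 0.22 = 12.98
Sum = 68.634
68.634 is ≥ 59 and < 69 → D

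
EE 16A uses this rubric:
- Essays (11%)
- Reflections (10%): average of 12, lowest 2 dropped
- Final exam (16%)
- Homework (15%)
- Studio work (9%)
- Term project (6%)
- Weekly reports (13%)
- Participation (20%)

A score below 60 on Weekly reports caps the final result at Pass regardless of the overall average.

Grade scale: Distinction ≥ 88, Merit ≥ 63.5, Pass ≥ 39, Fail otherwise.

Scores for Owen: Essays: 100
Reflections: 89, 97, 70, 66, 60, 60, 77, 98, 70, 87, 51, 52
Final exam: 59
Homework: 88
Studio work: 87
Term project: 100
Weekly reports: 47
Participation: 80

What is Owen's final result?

Pass

Reflections: drop 51, 52 → average of remaining 10 = 774/10 = 77.4
Weekly reports score 47 < 60: minimum not met.
Weighted total:
  Essays 100 × 0.11 = 11
  Reflections 77.4 × 0.1 = 7.74
  Final exam 59 × 0.16 = 9.44
  Homework 88 × 0.15 = 13.2
  Studio work 87 × 0.09 = 7.83
  Term project 100 × 0.06 = 6
  Weekly reports 47 × 0.13 = 6.11
  Participation 80 × 0.2 = 16
Sum = 77.32
77.32 would be Merit; cap at Pass applies → Pass.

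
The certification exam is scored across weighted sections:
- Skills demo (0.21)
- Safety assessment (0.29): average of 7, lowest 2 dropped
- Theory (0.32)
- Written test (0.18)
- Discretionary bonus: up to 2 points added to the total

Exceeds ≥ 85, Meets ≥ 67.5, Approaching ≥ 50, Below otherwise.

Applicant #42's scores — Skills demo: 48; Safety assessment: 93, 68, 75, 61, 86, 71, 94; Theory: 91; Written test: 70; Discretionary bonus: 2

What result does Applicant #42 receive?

Meets

Safety assessment: drop 61, 68 → average of remaining 5 = 419/5 = 83.8
Weighted total:
  Skills demo 48 × 0.21 = 10.08
  Safety assessment 83.8 × 0.29 = 24.302
  Theory 91 × 0.32 = 29.12
  Written test 70 × 0.18 = 12.6
Sum = 76.102
Discretionary bonus: 76.102 + 2 = 78.102
78.102 is ≥ 67.5 and < 85 → Meets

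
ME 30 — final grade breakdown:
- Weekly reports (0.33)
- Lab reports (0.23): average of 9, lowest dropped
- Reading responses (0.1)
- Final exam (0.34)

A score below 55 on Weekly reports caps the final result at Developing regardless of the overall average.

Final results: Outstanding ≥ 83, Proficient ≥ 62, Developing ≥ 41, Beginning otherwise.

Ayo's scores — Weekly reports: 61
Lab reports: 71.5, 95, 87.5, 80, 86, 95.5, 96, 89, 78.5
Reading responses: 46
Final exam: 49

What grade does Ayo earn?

Developing

Lab reports: drop 71.5 → average of remaining 8 = 707.5/8 = 88.4375
Weekly reports score 61 ≥ 55: minimum met.
Weighted total:
  Weekly reports 61 × 0.33 = 20.13
  Lab reports 88.4375 × 0.23 = 20.340625
  Reading responses 46 × 0.1 = 4.6
  Final exam 49 × 0.34 = 16.66
Sum = 61.730625
61.730625 is ≥ 41 and < 62 → Developing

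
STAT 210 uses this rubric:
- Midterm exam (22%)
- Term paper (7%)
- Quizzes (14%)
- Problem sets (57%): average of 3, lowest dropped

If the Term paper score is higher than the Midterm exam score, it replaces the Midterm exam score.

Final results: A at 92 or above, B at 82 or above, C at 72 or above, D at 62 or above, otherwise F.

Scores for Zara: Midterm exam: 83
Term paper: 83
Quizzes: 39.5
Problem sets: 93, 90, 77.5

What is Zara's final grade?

C

Problem sets: drop 77.5 → average of remaining 2 = 183/2 = 91.5
Term paper (83) ≤ Midterm exam (83), so Midterm exam stays at 83.
Weighted total:
  Midterm exam 83 × 0.22 = 18.26
  Term paper 83 × 0.07 = 5.81
  Quizzes 39.5 × 0.14 = 5.53
  Problem sets 91.5 × 0.57 = 52.155
Sum = 81.755
81.755 is ≥ 72 and < 82 → C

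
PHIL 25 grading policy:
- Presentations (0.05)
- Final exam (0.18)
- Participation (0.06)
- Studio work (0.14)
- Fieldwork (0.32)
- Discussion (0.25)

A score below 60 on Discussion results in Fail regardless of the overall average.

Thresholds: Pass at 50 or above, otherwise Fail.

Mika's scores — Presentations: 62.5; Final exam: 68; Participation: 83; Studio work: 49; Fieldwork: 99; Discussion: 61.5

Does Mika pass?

Discussion score 61.5 ≥ 60: minimum met.
Weighted total:
  Presentations 62.5 × 0.05 = 3.125
  Final exam 68 × 0.18 = 12.24
  Participation 83 × 0.06 = 4.98
  Studio work 49 × 0.14 = 6.86
  Fieldwork 99 × 0.32 = 31.68
  Discussion 61.5 × 0.25 = 15.375
Sum = 74.26
74.26 ≥ 50 → Pass

Pass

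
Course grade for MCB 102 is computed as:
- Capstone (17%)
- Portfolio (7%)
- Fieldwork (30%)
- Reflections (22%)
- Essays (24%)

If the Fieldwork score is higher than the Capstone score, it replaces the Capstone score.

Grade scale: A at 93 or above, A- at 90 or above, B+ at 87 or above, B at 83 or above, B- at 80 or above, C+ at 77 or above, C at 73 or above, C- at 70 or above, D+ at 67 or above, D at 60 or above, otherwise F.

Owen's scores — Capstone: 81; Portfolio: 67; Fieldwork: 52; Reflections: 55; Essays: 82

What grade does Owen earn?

Fieldwork (52) ≤ Capstone (81), so Capstone stays at 81.
Weighted total:
  Capstone 81 × 0.17 = 13.77
  Portfolio 67 × 0.07 = 4.69
  Fieldwork 52 × 0.3 = 15.6
  Reflections 55 × 0.22 = 12.1
  Essays 82 × 0.24 = 19.68
Sum = 65.84
65.84 is ≥ 60 and < 67 → D

D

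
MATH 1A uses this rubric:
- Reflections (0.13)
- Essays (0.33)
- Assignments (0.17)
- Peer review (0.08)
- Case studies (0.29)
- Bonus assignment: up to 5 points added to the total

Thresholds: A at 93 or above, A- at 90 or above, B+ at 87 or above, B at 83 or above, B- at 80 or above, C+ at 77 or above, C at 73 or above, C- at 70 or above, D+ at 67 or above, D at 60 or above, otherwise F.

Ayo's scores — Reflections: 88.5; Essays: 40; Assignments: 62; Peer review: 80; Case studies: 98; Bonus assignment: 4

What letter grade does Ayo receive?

C

Weighted total:
  Reflections 88.5 × 0.13 = 11.505
  Essays 40 × 0.33 = 13.2
  Assignments 62 × 0.17 = 10.54
  Peer review 80 × 0.08 = 6.4
  Case studies 98 × 0.29 = 28.42
Sum = 70.065
Bonus assignment: 70.065 + 4 = 74.065
74.065 is ≥ 73 and < 77 → C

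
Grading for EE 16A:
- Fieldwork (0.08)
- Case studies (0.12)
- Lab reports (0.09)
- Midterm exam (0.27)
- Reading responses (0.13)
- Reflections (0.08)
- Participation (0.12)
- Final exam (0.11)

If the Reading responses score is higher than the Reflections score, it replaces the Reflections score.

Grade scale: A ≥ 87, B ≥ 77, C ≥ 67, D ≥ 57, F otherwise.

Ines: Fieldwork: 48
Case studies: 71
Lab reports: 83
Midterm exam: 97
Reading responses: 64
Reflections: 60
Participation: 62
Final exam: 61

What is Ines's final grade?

Reading responses (64) > Reflections (60), so Reflections counts as 64.
Weighted total:
  Fieldwork 48 × 0.08 = 3.84
  Case studies 71 × 0.12 = 8.52
  Lab reports 83 × 0.09 = 7.47
  Midterm exam 97 × 0.27 = 26.19
  Reading responses 64 × 0.13 = 8.32
  Reflections 64 × 0.08 = 5.12
  Participation 62 × 0.12 = 7.44
  Final exam 61 × 0.11 = 6.71
Sum = 73.61
73.61 is ≥ 67 and < 77 → C

C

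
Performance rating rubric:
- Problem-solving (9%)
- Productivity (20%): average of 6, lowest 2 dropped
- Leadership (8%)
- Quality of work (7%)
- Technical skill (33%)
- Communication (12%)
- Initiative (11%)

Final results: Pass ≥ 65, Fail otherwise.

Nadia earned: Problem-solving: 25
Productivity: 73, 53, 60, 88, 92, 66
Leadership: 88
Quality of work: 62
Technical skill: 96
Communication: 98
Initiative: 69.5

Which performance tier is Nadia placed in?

Pass

Productivity: drop 53, 60 → average of remaining 4 = 319/4 = 79.75
Weighted total:
  Problem-solving 25 × 0.09 = 2.25
  Productivity 79.75 × 0.2 = 15.95
  Leadership 88 × 0.08 = 7.04
  Quality of work 62 × 0.07 = 4.34
  Technical skill 96 × 0.33 = 31.68
  Communication 98 × 0.12 = 11.76
  Initiative 69.5 × 0.11 = 7.645
Sum = 80.665
80.665 ≥ 65 → Pass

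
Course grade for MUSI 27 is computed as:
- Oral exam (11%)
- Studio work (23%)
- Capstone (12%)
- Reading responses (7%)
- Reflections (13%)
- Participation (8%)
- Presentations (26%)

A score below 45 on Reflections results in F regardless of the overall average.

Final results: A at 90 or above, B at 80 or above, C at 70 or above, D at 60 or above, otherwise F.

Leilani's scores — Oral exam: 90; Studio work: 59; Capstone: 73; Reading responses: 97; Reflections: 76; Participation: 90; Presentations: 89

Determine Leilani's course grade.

C

Reflections score 76 ≥ 45: minimum met.
Weighted total:
  Oral exam 90 × 0.11 = 9.9
  Studio work 59 × 0.23 = 13.57
  Capstone 73 × 0.12 = 8.76
  Reading responses 97 × 0.07 = 6.79
  Reflections 76 × 0.13 = 9.88
  Participation 90 × 0.08 = 7.2
  Presentations 89 × 0.26 = 23.14
Sum = 79.24
79.24 is ≥ 70 and < 80 → C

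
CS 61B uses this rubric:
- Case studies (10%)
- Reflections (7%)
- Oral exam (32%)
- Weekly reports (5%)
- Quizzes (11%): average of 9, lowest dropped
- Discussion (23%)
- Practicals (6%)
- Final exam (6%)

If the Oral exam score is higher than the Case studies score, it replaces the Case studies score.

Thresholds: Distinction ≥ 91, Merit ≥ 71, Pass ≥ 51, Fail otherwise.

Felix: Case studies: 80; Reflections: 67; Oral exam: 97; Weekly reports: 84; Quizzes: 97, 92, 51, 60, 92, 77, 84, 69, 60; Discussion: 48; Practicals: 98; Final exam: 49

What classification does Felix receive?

Quizzes: drop 51 → average of remaining 8 = 631/8 = 78.875
Oral exam (97) > Case studies (80), so Case studies counts as 97.
Weighted total:
  Case studies 97 × 0.1 = 9.7
  Reflections 67 × 0.07 = 4.69
  Oral exam 97 × 0.32 = 31.04
  Weekly reports 84 × 0.05 = 4.2
  Quizzes 78.875 × 0.11 = 8.67625
  Discussion 48 × 0.23 = 11.04
  Practicals 98 × 0.06 = 5.88
  Final exam 49 × 0.06 = 2.94
Sum = 78.16625
78.16625 is ≥ 71 and < 91 → Merit

Merit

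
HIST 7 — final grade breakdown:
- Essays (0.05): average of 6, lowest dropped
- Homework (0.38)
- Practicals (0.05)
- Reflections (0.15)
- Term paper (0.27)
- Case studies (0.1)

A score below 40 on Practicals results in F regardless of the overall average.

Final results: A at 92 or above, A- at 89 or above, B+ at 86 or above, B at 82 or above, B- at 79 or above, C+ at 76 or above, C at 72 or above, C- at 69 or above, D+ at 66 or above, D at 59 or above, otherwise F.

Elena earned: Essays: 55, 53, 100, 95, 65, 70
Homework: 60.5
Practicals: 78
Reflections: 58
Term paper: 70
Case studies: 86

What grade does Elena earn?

Essays: drop 53 → average of remaining 5 = 385/5 = 77
Practicals score 78 ≥ 40: minimum met.
Weighted total:
  Essays 77 × 0.05 = 3.85
  Homework 60.5 × 0.38 = 22.99
  Practicals 78 × 0.05 = 3.9
  Reflections 58 × 0.15 = 8.7
  Term paper 70 × 0.27 = 18.9
  Case studies 86 × 0.1 = 8.6
Sum = 66.94
66.94 is ≥ 66 and < 69 → D+

D+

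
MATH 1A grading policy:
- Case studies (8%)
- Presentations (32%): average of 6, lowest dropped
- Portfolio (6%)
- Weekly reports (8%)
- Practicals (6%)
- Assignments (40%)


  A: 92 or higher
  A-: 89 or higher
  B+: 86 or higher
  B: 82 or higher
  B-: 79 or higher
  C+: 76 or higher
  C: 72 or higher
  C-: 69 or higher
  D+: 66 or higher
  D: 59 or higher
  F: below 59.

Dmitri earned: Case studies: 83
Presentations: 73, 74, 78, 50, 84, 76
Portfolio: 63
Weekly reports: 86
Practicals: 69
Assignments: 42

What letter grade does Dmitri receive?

D

Presentations: drop 50 → average of remaining 5 = 385/5 = 77
Weighted total:
  Case studies 83 × 0.08 = 6.64
  Presentations 77 × 0.32 = 24.64
  Portfolio 63 × 0.06 = 3.78
  Weekly reports 86 × 0.08 = 6.88
  Practicals 69 × 0.06 = 4.14
  Assignments 42 × 0.4 = 16.8
Sum = 62.88
62.88 is ≥ 59 and < 66 → D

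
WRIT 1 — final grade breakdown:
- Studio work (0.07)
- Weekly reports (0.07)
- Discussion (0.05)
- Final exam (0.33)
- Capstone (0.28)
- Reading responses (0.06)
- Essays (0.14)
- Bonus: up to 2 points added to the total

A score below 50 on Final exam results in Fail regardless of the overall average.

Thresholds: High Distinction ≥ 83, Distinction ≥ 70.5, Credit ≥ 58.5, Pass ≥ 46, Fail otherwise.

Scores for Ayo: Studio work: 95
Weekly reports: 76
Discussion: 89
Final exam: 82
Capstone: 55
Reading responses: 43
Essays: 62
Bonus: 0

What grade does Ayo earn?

Credit

Final exam score 82 ≥ 50: minimum met.
Weighted total:
  Studio work 95 × 0.07 = 6.65
  Weekly reports 76 × 0.07 = 5.32
  Discussion 89 × 0.05 = 4.45
  Final exam 82 × 0.33 = 27.06
  Capstone 55 × 0.28 = 15.4
  Reading responses 43 × 0.06 = 2.58
  Essays 62 × 0.14 = 8.68
Sum = 70.14
Bonus: 70.14 + 0 = 70.14
70.14 is ≥ 58.5 and < 70.5 → Credit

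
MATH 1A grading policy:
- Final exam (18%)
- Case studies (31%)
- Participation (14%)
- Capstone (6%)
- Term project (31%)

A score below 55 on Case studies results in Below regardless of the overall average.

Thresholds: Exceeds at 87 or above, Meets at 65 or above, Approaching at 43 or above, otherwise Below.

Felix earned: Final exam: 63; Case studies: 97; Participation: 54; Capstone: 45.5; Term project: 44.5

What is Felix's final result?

Case studies score 97 ≥ 55: minimum met.
Weighted total:
  Final exam 63 × 0.18 = 11.34
  Case studies 97 × 0.31 = 30.07
  Participation 54 × 0.14 = 7.56
  Capstone 45.5 × 0.06 = 2.73
  Term project 44.5 × 0.31 = 13.795
Sum = 65.495
65.495 is ≥ 65 and < 87 → Meets

Meets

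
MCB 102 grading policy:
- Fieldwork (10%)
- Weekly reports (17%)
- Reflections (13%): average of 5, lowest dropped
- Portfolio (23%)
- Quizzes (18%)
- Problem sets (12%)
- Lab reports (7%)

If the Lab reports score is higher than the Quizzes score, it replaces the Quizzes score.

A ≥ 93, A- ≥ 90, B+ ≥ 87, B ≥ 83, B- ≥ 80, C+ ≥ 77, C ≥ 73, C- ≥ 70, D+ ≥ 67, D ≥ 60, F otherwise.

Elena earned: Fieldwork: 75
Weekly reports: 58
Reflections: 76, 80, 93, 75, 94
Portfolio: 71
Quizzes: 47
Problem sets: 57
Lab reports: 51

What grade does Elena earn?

D

Reflections: drop 75 → average of remaining 4 = 343/4 = 85.75
Lab reports (51) > Quizzes (47), so Quizzes counts as 51.
Weighted total:
  Fieldwork 75 × 0.1 = 7.5
  Weekly reports 58 × 0.17 = 9.86
  Reflections 85.75 × 0.13 = 11.1475
  Portfolio 71 × 0.23 = 16.33
  Quizzes 51 × 0.18 = 9.18
  Problem sets 57 × 0.12 = 6.84
  Lab reports 51 × 0.07 = 3.57
Sum = 64.4275
64.4275 is ≥ 60 and < 67 → D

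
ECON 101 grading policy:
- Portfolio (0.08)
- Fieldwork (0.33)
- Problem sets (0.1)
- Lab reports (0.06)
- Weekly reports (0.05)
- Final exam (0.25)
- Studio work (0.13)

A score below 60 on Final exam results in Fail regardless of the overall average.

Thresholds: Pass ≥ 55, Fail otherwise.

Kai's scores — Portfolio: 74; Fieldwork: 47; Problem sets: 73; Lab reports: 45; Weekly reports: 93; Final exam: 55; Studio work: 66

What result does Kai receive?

Fail

Final exam score 55 < 60: minimum not met.
Weighted total:
  Portfolio 74 × 0.08 = 5.92
  Fieldwork 47 × 0.33 = 15.51
  Problem sets 73 × 0.1 = 7.3
  Lab reports 45 × 0.06 = 2.7
  Weekly reports 93 × 0.05 = 4.65
  Final exam 55 × 0.25 = 13.75
  Studio work 66 × 0.13 = 8.58
Sum = 58.41
Because the Final exam minimum was not met, the result is Fail.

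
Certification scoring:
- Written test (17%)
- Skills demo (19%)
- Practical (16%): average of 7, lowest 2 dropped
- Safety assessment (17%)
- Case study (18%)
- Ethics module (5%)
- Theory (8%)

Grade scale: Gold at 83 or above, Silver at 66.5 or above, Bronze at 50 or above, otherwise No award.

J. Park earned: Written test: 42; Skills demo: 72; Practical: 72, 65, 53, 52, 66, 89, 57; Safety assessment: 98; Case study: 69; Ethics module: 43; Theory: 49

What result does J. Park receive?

Practical: drop 52, 53 → average of remaining 5 = 349/5 = 69.8
Weighted total:
  Written test 42 × 0.17 = 7.14
  Skills demo 72 × 0.19 = 13.68
  Practical 69.8 × 0.16 = 11.168
  Safety assessment 98 × 0.17 = 16.66
  Case study 69 × 0.18 = 12.42
  Ethics module 43 × 0.05 = 2.15
  Theory 49 × 0.08 = 3.92
Sum = 67.138
67.138 is ≥ 66.5 and < 83 → Silver

Silver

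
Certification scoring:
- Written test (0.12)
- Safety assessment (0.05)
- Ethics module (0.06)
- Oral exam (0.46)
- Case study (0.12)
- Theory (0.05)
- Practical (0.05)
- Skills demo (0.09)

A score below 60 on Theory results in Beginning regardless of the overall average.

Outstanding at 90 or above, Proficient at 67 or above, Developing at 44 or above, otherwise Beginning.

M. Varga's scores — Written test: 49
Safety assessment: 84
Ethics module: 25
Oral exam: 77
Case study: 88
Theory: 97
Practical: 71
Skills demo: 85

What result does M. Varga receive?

Theory score 97 ≥ 60: minimum met.
Weighted total:
  Written test 49 × 0.12 = 5.88
  Safety assessment 84 × 0.05 = 4.2
  Ethics module 25 × 0.06 = 1.5
  Oral exam 77 × 0.46 = 35.42
  Case study 88 × 0.12 = 10.56
  Theory 97 × 0.05 = 4.85
  Practical 71 × 0.05 = 3.55
  Skills demo 85 × 0.09 = 7.65
Sum = 73.61
73.61 is ≥ 67 and < 90 → Proficient

Proficient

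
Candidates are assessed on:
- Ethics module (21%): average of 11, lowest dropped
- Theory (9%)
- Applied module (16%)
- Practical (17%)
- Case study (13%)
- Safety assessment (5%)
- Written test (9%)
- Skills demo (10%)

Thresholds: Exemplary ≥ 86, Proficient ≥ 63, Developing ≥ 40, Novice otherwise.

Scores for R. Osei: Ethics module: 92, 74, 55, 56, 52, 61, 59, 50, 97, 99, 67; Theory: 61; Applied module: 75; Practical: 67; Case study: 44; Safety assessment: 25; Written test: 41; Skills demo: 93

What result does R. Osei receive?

Proficient

Ethics module: drop 50 → average of remaining 10 = 712/10 = 71.2
Weighted total:
  Ethics module 71.2 × 0.21 = 14.952
  Theory 61 × 0.09 = 5.49
  Applied module 75 × 0.16 = 12
  Practical 67 × 0.17 = 11.39
  Case study 44 × 0.13 = 5.72
  Safety assessment 25 × 0.05 = 1.25
  Written test 41 × 0.09 = 3.69
  Skills demo 93 × 0.1 = 9.3
Sum = 63.792
63.792 is ≥ 63 and < 86 → Proficient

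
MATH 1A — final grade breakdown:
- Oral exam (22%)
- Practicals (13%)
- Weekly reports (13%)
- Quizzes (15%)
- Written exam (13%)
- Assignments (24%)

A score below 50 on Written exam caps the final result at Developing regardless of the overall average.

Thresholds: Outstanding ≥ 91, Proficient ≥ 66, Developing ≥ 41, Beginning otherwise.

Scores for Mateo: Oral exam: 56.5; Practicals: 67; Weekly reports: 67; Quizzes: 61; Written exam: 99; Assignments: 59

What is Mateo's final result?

Proficient

Written exam score 99 ≥ 50: minimum met.
Weighted total:
  Oral exam 56.5 × 0.22 = 12.43
  Practicals 67 × 0.13 = 8.71
  Weekly reports 67 × 0.13 = 8.71
  Quizzes 61 × 0.15 = 9.15
  Written exam 99 × 0.13 = 12.87
  Assignments 59 × 0.24 = 14.16
Sum = 66.03
66.03 is ≥ 66 and < 91 → Proficient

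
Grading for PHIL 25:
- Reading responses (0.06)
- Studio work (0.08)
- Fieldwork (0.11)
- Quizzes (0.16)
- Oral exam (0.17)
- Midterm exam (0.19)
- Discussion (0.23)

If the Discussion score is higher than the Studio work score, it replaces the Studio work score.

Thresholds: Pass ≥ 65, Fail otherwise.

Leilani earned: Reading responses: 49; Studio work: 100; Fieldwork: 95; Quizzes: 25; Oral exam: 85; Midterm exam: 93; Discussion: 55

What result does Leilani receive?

Pass

Discussion (55) ≤ Studio work (100), so Studio work stays at 100.
Weighted total:
  Reading responses 49 × 0.06 = 2.94
  Studio work 100 × 0.08 = 8
  Fieldwork 95 × 0.11 = 10.45
  Quizzes 25 × 0.16 = 4
  Oral exam 85 × 0.17 = 14.45
  Midterm exam 93 × 0.19 = 17.67
  Discussion 55 × 0.23 = 12.65
Sum = 70.16
70.16 ≥ 65 → Pass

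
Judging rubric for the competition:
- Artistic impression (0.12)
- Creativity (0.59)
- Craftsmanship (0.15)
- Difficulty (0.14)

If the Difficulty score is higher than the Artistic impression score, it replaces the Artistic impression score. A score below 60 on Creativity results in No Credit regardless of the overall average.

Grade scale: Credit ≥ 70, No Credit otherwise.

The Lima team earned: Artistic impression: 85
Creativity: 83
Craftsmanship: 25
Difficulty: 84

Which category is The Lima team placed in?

Difficulty (84) ≤ Artistic impression (85), so Artistic impression stays at 85.
Creativity score 83 ≥ 60: minimum met.
Weighted total:
  Artistic impression 85 × 0.12 = 10.2
  Creativity 83 × 0.59 = 48.97
  Craftsmanship 25 × 0.15 = 3.75
  Difficulty 84 × 0.14 = 11.76
Sum = 74.68
74.68 ≥ 70 → Credit

Credit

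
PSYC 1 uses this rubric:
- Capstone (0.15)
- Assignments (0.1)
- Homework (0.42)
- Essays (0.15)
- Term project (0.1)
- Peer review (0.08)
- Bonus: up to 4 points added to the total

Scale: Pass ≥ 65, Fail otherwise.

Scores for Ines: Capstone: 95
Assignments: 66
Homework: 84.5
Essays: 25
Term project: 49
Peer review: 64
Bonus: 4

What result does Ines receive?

Pass

Weighted total:
  Capstone 95 × 0.15 = 14.25
  Assignments 66 × 0.1 = 6.6
  Homework 84.5 × 0.42 = 35.49
  Essays 25 × 0.15 = 3.75
  Term project 49 × 0.1 = 4.9
  Peer review 64 × 0.08 = 5.12
Sum = 70.11
Bonus: 70.11 + 4 = 74.11
74.11 ≥ 65 → Pass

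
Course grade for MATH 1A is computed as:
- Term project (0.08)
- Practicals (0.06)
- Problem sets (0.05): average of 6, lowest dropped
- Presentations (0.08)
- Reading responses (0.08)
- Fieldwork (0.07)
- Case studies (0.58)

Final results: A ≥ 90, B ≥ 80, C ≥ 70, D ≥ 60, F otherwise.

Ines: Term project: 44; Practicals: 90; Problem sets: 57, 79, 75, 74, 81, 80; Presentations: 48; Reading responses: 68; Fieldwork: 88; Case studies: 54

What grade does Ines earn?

F

Problem sets: drop 57 → average of remaining 5 = 389/5 = 77.8
Weighted total:
  Term project 44 × 0.08 = 3.52
  Practicals 90 × 0.06 = 5.4
  Problem sets 77.8 × 0.05 = 3.89
  Presentations 48 × 0.08 = 3.84
  Reading responses 68 × 0.08 = 5.44
  Fieldwork 88 × 0.07 = 6.16
  Case studies 54 × 0.58 = 31.32
Sum = 59.57
59.57 < 60 → F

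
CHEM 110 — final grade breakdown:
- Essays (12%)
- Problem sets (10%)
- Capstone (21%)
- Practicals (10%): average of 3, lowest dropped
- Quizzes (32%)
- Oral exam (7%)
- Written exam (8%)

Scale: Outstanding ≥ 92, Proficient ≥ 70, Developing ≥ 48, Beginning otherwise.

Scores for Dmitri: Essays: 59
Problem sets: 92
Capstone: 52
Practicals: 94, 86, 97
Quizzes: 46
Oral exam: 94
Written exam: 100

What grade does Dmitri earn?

Practicals: drop 86 → average of remaining 2 = 191/2 = 95.5
Weighted total:
  Essays 59 × 0.12 = 7.08
  Problem sets 92 × 0.1 = 9.2
  Capstone 52 × 0.21 = 10.92
  Practicals 95.5 × 0.1 = 9.55
  Quizzes 46 × 0.32 = 14.72
  Oral exam 94 × 0.07 = 6.58
  Written exam 100 × 0.08 = 8
Sum = 66.05
66.05 is ≥ 48 and < 70 → Developing

Developing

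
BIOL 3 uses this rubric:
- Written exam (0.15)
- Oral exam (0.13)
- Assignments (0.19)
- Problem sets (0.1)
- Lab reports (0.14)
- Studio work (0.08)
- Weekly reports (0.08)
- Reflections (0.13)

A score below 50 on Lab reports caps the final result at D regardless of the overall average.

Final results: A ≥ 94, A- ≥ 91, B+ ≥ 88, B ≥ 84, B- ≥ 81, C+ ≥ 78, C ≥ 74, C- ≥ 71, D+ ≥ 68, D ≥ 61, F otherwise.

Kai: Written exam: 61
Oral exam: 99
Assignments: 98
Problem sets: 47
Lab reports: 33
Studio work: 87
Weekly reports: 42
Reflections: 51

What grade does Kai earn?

D

Lab reports score 33 < 50: minimum not met.
Weighted total:
  Written exam 61 × 0.15 = 9.15
  Oral exam 99 × 0.13 = 12.87
  Assignments 98 × 0.19 = 18.62
  Problem sets 47 × 0.1 = 4.7
  Lab reports 33 × 0.14 = 4.62
  Studio work 87 × 0.08 = 6.96
  Weekly reports 42 × 0.08 = 3.36
  Reflections 51 × 0.13 = 6.63
Sum = 66.91
66.91 would be D; cap at D applies → D.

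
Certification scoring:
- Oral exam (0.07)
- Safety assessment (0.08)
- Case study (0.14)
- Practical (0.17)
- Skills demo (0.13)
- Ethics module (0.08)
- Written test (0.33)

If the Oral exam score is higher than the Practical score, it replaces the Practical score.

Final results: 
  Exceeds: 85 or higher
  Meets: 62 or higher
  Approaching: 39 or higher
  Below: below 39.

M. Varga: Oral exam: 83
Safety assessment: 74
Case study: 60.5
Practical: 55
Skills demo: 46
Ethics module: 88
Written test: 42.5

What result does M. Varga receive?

Oral exam (83) > Practical (55), so Practical counts as 83.
Weighted total:
  Oral exam 83 × 0.07 = 5.81
  Safety assessment 74 × 0.08 = 5.92
  Case study 60.5 × 0.14 = 8.47
  Practical 83 × 0.17 = 14.11
  Skills demo 46 × 0.13 = 5.98
  Ethics module 88 × 0.08 = 7.04
  Written test 42.5 × 0.33 = 14.025
Sum = 61.355
61.355 is ≥ 39 and < 62 → Approaching

Approaching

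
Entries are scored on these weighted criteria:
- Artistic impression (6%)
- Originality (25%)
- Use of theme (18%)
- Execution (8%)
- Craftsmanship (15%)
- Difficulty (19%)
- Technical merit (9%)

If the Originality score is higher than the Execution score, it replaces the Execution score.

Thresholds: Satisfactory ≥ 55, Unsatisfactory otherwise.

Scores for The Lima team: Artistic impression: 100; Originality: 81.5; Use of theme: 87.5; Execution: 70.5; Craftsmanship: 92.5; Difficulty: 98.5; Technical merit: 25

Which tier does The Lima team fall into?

Satisfactory

Originality (81.5) > Execution (70.5), so Execution counts as 81.5.
Weighted total:
  Artistic impression 100 × 0.06 = 6
  Originality 81.5 × 0.25 = 20.375
  Use of theme 87.5 × 0.18 = 15.75
  Execution 81.5 × 0.08 = 6.52
  Craftsmanship 92.5 × 0.15 = 13.875
  Difficulty 98.5 × 0.19 = 18.715
  Technical merit 25 × 0.09 = 2.25
Sum = 83.485
83.485 ≥ 55 → Satisfactory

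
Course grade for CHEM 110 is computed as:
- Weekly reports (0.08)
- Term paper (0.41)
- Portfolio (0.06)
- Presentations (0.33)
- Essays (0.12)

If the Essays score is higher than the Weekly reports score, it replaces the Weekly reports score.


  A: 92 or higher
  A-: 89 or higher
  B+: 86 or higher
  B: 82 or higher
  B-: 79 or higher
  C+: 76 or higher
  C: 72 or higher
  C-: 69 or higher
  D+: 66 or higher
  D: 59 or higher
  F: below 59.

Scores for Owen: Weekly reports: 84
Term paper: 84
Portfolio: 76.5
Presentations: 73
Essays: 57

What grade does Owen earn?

C+

Essays (57) ≤ Weekly reports (84), so Weekly reports stays at 84.
Weighted total:
  Weekly reports 84 × 0.08 = 6.72
  Term paper 84 × 0.41 = 34.44
  Portfolio 76.5 × 0.06 = 4.59
  Presentations 73 × 0.33 = 24.09
  Essays 57 × 0.12 = 6.84
Sum = 76.68
76.68 is ≥ 76 and < 79 → C+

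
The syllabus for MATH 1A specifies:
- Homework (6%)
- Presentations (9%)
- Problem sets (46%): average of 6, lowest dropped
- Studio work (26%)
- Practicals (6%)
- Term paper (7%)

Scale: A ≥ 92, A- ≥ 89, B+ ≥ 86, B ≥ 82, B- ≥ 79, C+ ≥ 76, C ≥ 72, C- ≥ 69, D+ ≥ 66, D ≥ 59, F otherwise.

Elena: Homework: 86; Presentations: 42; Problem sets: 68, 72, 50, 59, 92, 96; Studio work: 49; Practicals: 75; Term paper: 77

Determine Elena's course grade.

Problem sets: drop 50 → average of remaining 5 = 387/5 = 77.4
Weighted total:
  Homework 86 × 0.06 = 5.16
  Presentations 42 × 0.09 = 3.78
  Problem sets 77.4 × 0.46 = 35.604
  Studio work 49 × 0.26 = 12.74
  Practicals 75 × 0.06 = 4.5
  Term paper 77 × 0.07 = 5.39
Sum = 67.174
67.174 is ≥ 66 and < 69 → D+

D+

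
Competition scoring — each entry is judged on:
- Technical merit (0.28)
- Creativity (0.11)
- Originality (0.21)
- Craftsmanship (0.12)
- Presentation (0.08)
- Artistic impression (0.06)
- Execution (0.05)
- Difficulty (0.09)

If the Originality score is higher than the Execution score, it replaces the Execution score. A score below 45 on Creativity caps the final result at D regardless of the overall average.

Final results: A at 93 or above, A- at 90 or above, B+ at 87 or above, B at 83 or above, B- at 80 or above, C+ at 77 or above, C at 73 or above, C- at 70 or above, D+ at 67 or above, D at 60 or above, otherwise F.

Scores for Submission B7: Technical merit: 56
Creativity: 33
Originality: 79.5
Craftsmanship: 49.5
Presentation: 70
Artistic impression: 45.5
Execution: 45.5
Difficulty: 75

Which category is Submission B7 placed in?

D

Originality (79.5) > Execution (45.5), so Execution counts as 79.5.
Creativity score 33 < 45: minimum not met.
Weighted total:
  Technical merit 56 × 0.28 = 15.68
  Creativity 33 × 0.11 = 3.63
  Originality 79.5 × 0.21 = 16.695
  Craftsmanship 49.5 × 0.12 = 5.94
  Presentation 70 × 0.08 = 5.6
  Artistic impression 45.5 × 0.06 = 2.73
  Execution 79.5 × 0.05 = 3.975
  Difficulty 75 × 0.09 = 6.75
Sum = 61
61 would be D; cap at D applies → D.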